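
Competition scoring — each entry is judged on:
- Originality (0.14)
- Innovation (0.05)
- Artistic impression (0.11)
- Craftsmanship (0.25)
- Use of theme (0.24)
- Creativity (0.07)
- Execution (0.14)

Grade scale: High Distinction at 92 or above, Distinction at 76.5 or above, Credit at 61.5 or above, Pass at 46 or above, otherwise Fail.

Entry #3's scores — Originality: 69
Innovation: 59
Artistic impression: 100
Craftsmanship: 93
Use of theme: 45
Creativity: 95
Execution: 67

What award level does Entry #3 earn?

Credit

Weighted total:
  Originality 69 × 0.14 = 9.66
  Innovation 59 × 0.05 = 2.95
  Artistic impression 100 × 0.11 = 11
  Craftsmanship 93 × 0.25 = 23.25
  Use of theme 45 × 0.24 = 10.8
  Creativity 95 × 0.07 = 6.65
  Execution 67 × 0.14 = 9.38
Sum = 73.69
73.69 is ≥ 61.5 and < 76.5 → Credit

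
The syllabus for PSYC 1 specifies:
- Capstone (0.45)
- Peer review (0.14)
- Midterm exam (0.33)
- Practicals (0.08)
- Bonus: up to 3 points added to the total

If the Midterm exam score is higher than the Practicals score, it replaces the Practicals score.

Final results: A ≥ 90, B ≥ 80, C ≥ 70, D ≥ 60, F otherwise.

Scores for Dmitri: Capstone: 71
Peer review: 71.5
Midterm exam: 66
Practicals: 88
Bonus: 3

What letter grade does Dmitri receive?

Midterm exam (66) ≤ Practicals (88), so Practicals stays at 88.
Weighted total:
  Capstone 71 × 0.45 = 31.95
  Peer review 71.5 × 0.14 = 10.01
  Midterm exam 66 × 0.33 = 21.78
  Practicals 88 × 0.08 = 7.04
Sum = 70.78
Bonus: 70.78 + 3 = 73.78
73.78 is ≥ 70 and < 80 → C

C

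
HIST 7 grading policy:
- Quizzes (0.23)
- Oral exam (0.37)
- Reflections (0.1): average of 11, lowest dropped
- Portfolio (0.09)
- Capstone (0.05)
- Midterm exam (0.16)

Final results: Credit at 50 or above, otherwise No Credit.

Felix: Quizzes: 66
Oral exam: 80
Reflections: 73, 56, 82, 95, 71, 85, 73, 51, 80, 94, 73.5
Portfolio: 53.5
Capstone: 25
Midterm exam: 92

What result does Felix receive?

Credit

Reflections: drop 51 → average of remaining 10 = 782.5/10 = 78.25
Weighted total:
  Quizzes 66 × 0.23 = 15.18
  Oral exam 80 × 0.37 = 29.6
  Reflections 78.25 × 0.1 = 7.825
  Portfolio 53.5 × 0.09 = 4.815
  Capstone 25 × 0.05 = 1.25
  Midterm exam 92 × 0.16 = 14.72
Sum = 73.39
73.39 ≥ 50 → Credit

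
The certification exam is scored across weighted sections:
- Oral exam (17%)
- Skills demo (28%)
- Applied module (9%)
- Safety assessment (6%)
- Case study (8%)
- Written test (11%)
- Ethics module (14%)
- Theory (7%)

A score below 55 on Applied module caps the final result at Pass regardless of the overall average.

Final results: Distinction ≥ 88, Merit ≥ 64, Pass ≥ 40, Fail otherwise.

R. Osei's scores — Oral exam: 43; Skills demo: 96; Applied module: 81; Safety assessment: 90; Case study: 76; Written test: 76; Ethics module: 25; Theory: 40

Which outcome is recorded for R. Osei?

Applied module score 81 ≥ 55: minimum met.
Weighted total:
  Oral exam 43 × 0.17 = 7.31
  Skills demo 96 × 0.28 = 26.88
  Applied module 81 × 0.09 = 7.29
  Safety assessment 90 × 0.06 = 5.4
  Case study 76 × 0.08 = 6.08
  Written test 76 × 0.11 = 8.36
  Ethics module 25 × 0.14 = 3.5
  Theory 40 × 0.07 = 2.8
Sum = 67.62
67.62 is ≥ 64 and < 88 → Merit

Merit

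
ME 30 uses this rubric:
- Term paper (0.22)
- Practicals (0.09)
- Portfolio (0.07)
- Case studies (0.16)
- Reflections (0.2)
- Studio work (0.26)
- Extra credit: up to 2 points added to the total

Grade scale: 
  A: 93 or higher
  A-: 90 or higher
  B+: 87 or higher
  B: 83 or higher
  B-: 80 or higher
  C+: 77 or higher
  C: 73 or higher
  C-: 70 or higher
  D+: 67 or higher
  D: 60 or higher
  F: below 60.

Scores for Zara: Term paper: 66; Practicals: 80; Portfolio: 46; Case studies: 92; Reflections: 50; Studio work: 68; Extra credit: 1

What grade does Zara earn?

Weighted total:
  Term paper 66 × 0.22 = 14.52
  Practicals 80 × 0.09 = 7.2
  Portfolio 46 × 0.07 = 3.22
  Case studies 92 × 0.16 = 14.72
  Reflections 50 × 0.2 = 10
  Studio work 68 × 0.26 = 17.68
Sum = 67.34
Extra credit: 67.34 + 1 = 68.34
68.34 is ≥ 67 and < 70 → D+

D+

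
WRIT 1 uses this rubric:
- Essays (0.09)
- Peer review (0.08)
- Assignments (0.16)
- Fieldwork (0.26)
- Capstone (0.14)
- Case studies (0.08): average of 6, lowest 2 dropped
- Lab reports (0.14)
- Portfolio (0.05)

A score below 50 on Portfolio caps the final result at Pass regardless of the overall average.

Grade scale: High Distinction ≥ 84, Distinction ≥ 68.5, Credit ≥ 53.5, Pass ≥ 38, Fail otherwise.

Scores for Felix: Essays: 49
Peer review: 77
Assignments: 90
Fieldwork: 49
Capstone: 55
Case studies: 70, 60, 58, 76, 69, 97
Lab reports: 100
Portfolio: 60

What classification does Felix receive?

Distinction

Case studies: drop 58, 60 → average of remaining 4 = 312/4 = 78
Portfolio score 60 ≥ 50: minimum met.
Weighted total:
  Essays 49 × 0.09 = 4.41
  Peer review 77 × 0.08 = 6.16
  Assignments 90 × 0.16 = 14.4
  Fieldwork 49 × 0.26 = 12.74
  Capstone 55 × 0.14 = 7.7
  Case studies 78 × 0.08 = 6.24
  Lab reports 100 × 0.14 = 14
  Portfolio 60 × 0.05 = 3
Sum = 68.65
68.65 is ≥ 68.5 and < 84 → Distinction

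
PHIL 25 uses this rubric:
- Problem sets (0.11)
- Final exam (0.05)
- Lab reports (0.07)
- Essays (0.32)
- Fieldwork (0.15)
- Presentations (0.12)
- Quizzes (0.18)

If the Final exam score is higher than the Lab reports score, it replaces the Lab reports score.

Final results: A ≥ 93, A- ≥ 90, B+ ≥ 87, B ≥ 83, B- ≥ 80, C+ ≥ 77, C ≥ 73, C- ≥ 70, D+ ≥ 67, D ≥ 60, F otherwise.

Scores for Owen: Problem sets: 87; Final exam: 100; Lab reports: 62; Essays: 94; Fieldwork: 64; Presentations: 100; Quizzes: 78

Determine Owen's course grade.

B+

Final exam (100) > Lab reports (62), so Lab reports counts as 100.
Weighted total:
  Problem sets 87 × 0.11 = 9.57
  Final exam 100 × 0.05 = 5
  Lab reports 100 × 0.07 = 7
  Essays 94 × 0.32 = 30.08
  Fieldwork 64 × 0.15 = 9.6
  Presentations 100 × 0.12 = 12
  Quizzes 78 × 0.18 = 14.04
Sum = 87.29
87.29 is ≥ 87 and < 90 → B+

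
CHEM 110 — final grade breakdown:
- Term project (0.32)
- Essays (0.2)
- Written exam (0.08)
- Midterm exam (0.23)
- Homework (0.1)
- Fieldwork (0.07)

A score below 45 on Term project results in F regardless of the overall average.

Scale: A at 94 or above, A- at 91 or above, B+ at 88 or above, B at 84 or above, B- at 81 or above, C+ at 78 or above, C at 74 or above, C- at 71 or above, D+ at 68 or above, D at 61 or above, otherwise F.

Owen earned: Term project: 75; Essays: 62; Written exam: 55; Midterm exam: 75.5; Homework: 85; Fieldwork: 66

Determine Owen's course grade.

C-

Term project score 75 ≥ 45: minimum met.
Weighted total:
  Term project 75 × 0.32 = 24
  Essays 62 × 0.2 = 12.4
  Written exam 55 × 0.08 = 4.4
  Midterm exam 75.5 × 0.23 = 17.365
  Homework 85 × 0.1 = 8.5
  Fieldwork 66 × 0.07 = 4.62
Sum = 71.285
71.285 is ≥ 71 and < 74 → C-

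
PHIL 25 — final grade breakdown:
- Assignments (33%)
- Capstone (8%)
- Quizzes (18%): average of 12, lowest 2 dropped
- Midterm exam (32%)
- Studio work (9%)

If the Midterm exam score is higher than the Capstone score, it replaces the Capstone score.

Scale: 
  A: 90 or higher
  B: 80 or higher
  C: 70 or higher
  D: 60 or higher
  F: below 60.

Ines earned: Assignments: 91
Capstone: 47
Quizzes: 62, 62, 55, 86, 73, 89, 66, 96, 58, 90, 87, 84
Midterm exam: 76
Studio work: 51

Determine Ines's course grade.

C

Quizzes: drop 55, 58 → average of remaining 10 = 795/10 = 79.5
Midterm exam (76) > Capstone (47), so Capstone counts as 76.
Weighted total:
  Assignments 91 × 0.33 = 30.03
  Capstone 76 × 0.08 = 6.08
  Quizzes 79.5 × 0.18 = 14.31
  Midterm exam 76 × 0.32 = 24.32
  Studio work 51 × 0.09 = 4.59
Sum = 79.33
79.33 is ≥ 70 and < 80 → C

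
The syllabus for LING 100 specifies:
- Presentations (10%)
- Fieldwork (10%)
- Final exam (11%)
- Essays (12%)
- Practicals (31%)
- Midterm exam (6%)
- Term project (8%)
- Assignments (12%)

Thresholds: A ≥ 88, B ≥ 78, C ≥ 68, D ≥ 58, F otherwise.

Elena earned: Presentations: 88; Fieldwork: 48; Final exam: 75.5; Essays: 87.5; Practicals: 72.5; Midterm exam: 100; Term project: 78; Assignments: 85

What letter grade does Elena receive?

Weighted total:
  Presentations 88 × 0.1 = 8.8
  Fieldwork 48 × 0.1 = 4.8
  Final exam 75.5 × 0.11 = 8.305
  Essays 87.5 × 0.12 = 10.5
  Practicals 72.5 × 0.31 = 22.475
  Midterm exam 100 × 0.06 = 6
  Term project 78 × 0.08 = 6.24
  Assignments 85 × 0.12 = 10.2
Sum = 77.32
77.32 is ≥ 68 and < 78 → C

C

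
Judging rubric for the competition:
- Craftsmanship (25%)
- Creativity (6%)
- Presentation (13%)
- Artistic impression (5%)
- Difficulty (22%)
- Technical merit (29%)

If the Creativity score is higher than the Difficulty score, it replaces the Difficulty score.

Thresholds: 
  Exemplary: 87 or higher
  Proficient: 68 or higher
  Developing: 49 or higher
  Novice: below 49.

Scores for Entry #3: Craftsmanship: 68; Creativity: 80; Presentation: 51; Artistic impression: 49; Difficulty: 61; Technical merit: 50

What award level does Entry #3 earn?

Creativity (80) > Difficulty (61), so Difficulty counts as 80.
Weighted total:
  Craftsmanship 68 × 0.25 = 17
  Creativity 80 × 0.06 = 4.8
  Presentation 51 × 0.13 = 6.63
  Artistic impression 49 × 0.05 = 2.45
  Difficulty 80 × 0.22 = 17.6
  Technical merit 50 × 0.29 = 14.5
Sum = 62.98
62.98 is ≥ 49 and < 68 → Developing

Developing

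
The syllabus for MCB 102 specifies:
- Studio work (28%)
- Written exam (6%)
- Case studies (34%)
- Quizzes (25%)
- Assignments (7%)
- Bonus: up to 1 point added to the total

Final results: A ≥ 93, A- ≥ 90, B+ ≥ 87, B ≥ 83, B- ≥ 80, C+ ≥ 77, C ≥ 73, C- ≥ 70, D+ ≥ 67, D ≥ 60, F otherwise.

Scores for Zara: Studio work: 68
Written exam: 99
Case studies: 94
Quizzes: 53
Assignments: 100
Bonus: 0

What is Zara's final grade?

C+

Weighted total:
  Studio work 68 × 0.28 = 19.04
  Written exam 99 × 0.06 = 5.94
  Case studies 94 × 0.34 = 31.96
  Quizzes 53 × 0.25 = 13.25
  Assignments 100 × 0.07 = 7
Sum = 77.19
Bonus: 77.19 + 0 = 77.19
77.19 is ≥ 77 and < 80 → C+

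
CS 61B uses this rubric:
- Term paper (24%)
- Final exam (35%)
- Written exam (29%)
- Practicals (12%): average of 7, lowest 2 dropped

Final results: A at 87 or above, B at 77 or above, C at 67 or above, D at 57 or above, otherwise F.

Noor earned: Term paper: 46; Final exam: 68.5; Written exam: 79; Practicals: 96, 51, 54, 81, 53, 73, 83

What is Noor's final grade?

Practicals: drop 51, 53 → average of remaining 5 = 387/5 = 77.4
Weighted total:
  Term paper 46 × 0.24 = 11.04
  Final exam 68.5 × 0.35 = 23.975
  Written exam 79 × 0.29 = 22.91
  Practicals 77.4 × 0.12 = 9.288
Sum = 67.213
67.213 is ≥ 67 and < 77 → C

C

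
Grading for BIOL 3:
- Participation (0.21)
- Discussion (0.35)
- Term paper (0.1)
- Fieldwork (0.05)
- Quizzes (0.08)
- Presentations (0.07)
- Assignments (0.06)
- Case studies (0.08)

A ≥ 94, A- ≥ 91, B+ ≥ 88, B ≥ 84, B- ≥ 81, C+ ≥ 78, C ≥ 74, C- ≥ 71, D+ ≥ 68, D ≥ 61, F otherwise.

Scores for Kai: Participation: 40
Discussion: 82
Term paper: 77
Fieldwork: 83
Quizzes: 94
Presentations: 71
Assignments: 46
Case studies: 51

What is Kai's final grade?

Weighted total:
  Participation 40 × 0.21 = 8.4
  Discussion 82 × 0.35 = 28.7
  Term paper 77 × 0.1 = 7.7
  Fieldwork 83 × 0.05 = 4.15
  Quizzes 94 × 0.08 = 7.52
  Presentations 71 × 0.07 = 4.97
  Assignments 46 × 0.06 = 2.76
  Case studies 51 × 0.08 = 4.08
Sum = 68.28
68.28 is ≥ 68 and < 71 → D+

D+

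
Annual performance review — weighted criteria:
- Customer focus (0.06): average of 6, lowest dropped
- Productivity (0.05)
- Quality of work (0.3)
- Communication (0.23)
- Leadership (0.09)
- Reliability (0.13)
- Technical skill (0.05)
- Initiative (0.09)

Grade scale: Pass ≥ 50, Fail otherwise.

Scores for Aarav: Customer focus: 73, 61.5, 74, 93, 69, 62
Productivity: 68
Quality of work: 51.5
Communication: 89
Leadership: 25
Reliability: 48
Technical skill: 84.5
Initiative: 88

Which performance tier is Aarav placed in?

Pass

Customer focus: drop 61.5 → average of remaining 5 = 371/5 = 74.2
Weighted total:
  Customer focus 74.2 × 0.06 = 4.452
  Productivity 68 × 0.05 = 3.4
  Quality of work 51.5 × 0.3 = 15.45
  Communication 89 × 0.23 = 20.47
  Leadership 25 × 0.09 = 2.25
  Reliability 48 × 0.13 = 6.24
  Technical skill 84.5 × 0.05 = 4.225
  Initiative 88 × 0.09 = 7.92
Sum = 64.407
64.407 ≥ 50 → Pass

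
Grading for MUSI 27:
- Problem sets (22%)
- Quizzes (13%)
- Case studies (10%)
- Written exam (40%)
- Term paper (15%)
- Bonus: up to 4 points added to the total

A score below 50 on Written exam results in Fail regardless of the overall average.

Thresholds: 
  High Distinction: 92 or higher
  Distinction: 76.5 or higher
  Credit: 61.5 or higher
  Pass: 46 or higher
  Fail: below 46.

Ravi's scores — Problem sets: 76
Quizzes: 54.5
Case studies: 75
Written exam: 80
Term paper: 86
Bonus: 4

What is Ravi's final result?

Written exam score 80 ≥ 50: minimum met.
Weighted total:
  Problem sets 76 × 0.22 = 16.72
  Quizzes 54.5 × 0.13 = 7.085
  Case studies 75 × 0.1 = 7.5
  Written exam 80 × 0.4 = 32
  Term paper 86 × 0.15 = 12.9
Sum = 76.205
Bonus: 76.205 + 4 = 80.205
80.205 is ≥ 76.5 and < 92 → Distinction

Distinction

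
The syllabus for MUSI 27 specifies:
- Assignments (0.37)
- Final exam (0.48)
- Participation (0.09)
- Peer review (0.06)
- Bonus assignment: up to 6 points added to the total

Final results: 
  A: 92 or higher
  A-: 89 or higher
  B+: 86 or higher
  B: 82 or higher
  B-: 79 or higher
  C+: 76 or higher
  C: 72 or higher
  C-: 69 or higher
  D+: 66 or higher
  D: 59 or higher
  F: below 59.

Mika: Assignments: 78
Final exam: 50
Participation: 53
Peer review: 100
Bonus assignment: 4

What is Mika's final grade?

Weighted total:
  Assignments 78 × 0.37 = 28.86
  Final exam 50 × 0.48 = 24
  Participation 53 × 0.09 = 4.77
  Peer review 100 × 0.06 = 6
Sum = 63.63
Bonus assignment: 63.63 + 4 = 67.63
67.63 is ≥ 66 and < 69 → D+

D+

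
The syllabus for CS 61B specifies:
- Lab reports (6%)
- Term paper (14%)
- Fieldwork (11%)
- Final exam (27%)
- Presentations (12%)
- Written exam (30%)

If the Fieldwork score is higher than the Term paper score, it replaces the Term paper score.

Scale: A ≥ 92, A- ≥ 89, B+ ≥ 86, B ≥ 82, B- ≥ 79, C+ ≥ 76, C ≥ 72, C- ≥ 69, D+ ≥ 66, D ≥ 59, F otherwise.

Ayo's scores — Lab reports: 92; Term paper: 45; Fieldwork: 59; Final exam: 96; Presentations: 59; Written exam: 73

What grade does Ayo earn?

C

Fieldwork (59) > Term paper (45), so Term paper counts as 59.
Weighted total:
  Lab reports 92 × 0.06 = 5.52
  Term paper 59 × 0.14 = 8.26
  Fieldwork 59 × 0.11 = 6.49
  Final exam 96 × 0.27 = 25.92
  Presentations 59 × 0.12 = 7.08
  Written exam 73 × 0.3 = 21.9
Sum = 75.17
75.17 is ≥ 72 and < 76 → C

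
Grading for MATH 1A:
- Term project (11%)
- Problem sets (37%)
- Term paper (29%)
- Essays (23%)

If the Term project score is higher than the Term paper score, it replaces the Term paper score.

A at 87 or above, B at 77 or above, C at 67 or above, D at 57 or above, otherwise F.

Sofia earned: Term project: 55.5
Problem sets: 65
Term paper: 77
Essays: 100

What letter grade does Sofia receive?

Term project (55.5) ≤ Term paper (77), so Term paper stays at 77.
Weighted total:
  Term project 55.5 × 0.11 = 6.105
  Problem sets 65 × 0.37 = 24.05
  Term paper 77 × 0.29 = 22.33
  Essays 100 × 0.23 = 23
Sum = 75.485
75.485 is ≥ 67 and < 77 → C

C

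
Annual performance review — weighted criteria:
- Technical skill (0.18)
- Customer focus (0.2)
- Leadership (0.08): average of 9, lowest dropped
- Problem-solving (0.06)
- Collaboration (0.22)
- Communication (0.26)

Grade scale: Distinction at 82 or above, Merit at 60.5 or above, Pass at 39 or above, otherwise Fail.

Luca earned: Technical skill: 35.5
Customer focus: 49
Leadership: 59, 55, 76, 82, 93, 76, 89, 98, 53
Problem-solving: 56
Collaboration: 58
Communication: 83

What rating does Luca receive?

Pass

Leadership: drop 53 → average of remaining 8 = 628/8 = 78.5
Weighted total:
  Technical skill 35.5 × 0.18 = 6.39
  Customer focus 49 × 0.2 = 9.8
  Leadership 78.5 × 0.08 = 6.28
  Problem-solving 56 × 0.06 = 3.36
  Collaboration 58 × 0.22 = 12.76
  Communication 83 × 0.26 = 21.58
Sum = 60.17
60.17 is ≥ 39 and < 60.5 → Pass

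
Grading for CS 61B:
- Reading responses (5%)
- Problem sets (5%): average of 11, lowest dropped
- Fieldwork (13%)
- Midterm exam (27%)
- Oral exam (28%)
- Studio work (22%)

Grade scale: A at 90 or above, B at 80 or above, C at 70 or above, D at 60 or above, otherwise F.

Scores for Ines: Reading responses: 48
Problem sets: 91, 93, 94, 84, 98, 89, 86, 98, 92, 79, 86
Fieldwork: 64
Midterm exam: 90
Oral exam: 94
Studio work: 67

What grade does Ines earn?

Problem sets: drop 79 → average of remaining 10 = 911/10 = 91.1
Weighted total:
  Reading responses 48 × 0.05 = 2.4
  Problem sets 91.1 × 0.05 = 4.555
  Fieldwork 64 × 0.13 = 8.32
  Midterm exam 90 × 0.27 = 24.3
  Oral exam 94 × 0.28 = 26.32
  Studio work 67 × 0.22 = 14.74
Sum = 80.635
80.635 is ≥ 80 and < 90 → B

B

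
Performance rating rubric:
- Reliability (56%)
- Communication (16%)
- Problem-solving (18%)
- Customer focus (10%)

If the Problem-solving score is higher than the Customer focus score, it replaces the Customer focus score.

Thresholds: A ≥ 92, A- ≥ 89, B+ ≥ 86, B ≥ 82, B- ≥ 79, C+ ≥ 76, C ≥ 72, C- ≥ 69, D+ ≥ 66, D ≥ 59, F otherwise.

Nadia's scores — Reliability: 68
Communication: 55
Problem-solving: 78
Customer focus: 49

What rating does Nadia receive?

D+

Problem-solving (78) > Customer focus (49), so Customer focus counts as 78.
Weighted total:
  Reliability 68 × 0.56 = 38.08
  Communication 55 × 0.16 = 8.8
  Problem-solving 78 × 0.18 = 14.04
  Customer focus 78 × 0.1 = 7.8
Sum = 68.72
68.72 is ≥ 66 and < 69 → D+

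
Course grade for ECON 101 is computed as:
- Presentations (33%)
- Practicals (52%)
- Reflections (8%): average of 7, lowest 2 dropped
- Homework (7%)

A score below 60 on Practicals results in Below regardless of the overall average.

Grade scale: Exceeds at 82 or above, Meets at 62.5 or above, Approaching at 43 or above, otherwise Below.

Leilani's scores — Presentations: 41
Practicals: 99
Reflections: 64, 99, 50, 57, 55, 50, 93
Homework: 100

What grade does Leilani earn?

Meets

Reflections: drop 50, 50 → average of remaining 5 = 368/5 = 73.6
Practicals score 99 ≥ 60: minimum met.
Weighted total:
  Presentations 41 × 0.33 = 13.53
  Practicals 99 × 0.52 = 51.48
  Reflections 73.6 × 0.08 = 5.888
  Homework 100 × 0.07 = 7
Sum = 77.898
77.898 is ≥ 62.5 and < 82 → Meets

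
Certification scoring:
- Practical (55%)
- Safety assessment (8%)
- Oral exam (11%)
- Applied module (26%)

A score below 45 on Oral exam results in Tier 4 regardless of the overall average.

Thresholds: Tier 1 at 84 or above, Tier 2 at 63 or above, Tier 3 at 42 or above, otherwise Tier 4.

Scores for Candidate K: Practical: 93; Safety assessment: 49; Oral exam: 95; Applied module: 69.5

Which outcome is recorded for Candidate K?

Tier 2

Oral exam score 95 ≥ 45: minimum met.
Weighted total:
  Practical 93 × 0.55 = 51.15
  Safety assessment 49 × 0.08 = 3.92
  Oral exam 95 × 0.11 = 10.45
  Applied module 69.5 × 0.26 = 18.07
Sum = 83.59
83.59 is ≥ 63 and < 84 → Tier 2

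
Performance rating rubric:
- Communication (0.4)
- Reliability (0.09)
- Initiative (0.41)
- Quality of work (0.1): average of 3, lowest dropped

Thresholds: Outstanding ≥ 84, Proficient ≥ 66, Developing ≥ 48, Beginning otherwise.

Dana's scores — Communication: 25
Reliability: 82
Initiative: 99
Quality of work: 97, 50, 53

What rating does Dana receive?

Developing

Quality of work: drop 50 → average of remaining 2 = 150/2 = 75
Weighted total:
  Communication 25 × 0.4 = 10
  Reliability 82 × 0.09 = 7.38
  Initiative 99 × 0.41 = 40.59
  Quality of work 75 × 0.1 = 7.5
Sum = 65.47
65.47 is ≥ 48 and < 66 → Developing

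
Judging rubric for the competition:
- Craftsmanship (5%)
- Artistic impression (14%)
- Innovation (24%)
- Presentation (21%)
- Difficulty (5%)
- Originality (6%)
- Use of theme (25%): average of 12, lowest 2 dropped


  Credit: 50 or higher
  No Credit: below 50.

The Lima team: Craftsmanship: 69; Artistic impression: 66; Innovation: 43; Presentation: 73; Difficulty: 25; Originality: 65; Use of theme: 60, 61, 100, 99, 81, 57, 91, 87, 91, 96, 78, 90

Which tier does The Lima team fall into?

Credit

Use of theme: drop 57, 60 → average of remaining 10 = 874/10 = 87.4
Weighted total:
  Craftsmanship 69 × 0.05 = 3.45
  Artistic impression 66 × 0.14 = 9.24
  Innovation 43 × 0.24 = 10.32
  Presentation 73 × 0.21 = 15.33
  Difficulty 25 × 0.05 = 1.25
  Originality 65 × 0.06 = 3.9
  Use of theme 87.4 × 0.25 = 21.85
Sum = 65.34
65.34 ≥ 50 → Credit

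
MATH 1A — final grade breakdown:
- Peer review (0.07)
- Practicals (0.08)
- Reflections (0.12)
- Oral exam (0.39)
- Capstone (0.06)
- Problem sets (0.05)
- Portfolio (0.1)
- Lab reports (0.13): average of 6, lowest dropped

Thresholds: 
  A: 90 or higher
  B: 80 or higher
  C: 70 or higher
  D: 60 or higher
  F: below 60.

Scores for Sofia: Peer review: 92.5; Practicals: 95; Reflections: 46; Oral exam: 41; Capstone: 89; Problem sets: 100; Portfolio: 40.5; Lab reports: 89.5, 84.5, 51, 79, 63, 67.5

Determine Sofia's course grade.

Lab reports: drop 51 → average of remaining 5 = 383.5/5 = 76.7
Weighted total:
  Peer review 92.5 × 0.07 = 6.475
  Practicals 95 × 0.08 = 7.6
  Reflections 46 × 0.12 = 5.52
  Oral exam 41 × 0.39 = 15.99
  Capstone 89 × 0.06 = 5.34
  Problem sets 100 × 0.05 = 5
  Portfolio 40.5 × 0.1 = 4.05
  Lab reports 76.7 × 0.13 = 9.971
Sum = 59.946
59.946 < 60 → F

F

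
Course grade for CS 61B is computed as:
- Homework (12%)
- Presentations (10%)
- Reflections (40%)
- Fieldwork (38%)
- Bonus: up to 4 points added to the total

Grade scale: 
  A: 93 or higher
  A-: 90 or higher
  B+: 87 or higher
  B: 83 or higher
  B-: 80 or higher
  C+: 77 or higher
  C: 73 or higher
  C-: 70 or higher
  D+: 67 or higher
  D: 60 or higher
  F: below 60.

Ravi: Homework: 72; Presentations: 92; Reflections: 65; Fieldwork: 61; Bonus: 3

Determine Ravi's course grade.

Weighted total:
  Homework 72 × 0.12 = 8.64
  Presentations 92 × 0.1 = 9.2
  Reflections 65 × 0.4 = 26
  Fieldwork 61 × 0.38 = 23.18
Sum = 67.02
Bonus: 67.02 + 3 = 70.02
70.02 is ≥ 70 and < 73 → C-

C-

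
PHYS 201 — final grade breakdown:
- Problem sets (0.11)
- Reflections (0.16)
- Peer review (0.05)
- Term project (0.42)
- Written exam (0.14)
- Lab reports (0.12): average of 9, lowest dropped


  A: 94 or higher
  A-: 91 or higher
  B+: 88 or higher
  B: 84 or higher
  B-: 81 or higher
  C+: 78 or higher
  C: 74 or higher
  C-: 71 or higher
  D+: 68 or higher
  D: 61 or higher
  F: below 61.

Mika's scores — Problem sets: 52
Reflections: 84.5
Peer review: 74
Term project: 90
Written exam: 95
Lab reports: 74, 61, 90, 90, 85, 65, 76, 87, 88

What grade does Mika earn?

Lab reports: drop 61 → average of remaining 8 = 655/8 = 81.875
Weighted total:
  Problem sets 52 × 0.11 = 5.72
  Reflections 84.5 × 0.16 = 13.52
  Peer review 74 × 0.05 = 3.7
  Term project 90 × 0.42 = 37.8
  Written exam 95 × 0.14 = 13.3
  Lab reports 81.875 × 0.12 = 9.825
Sum = 83.865
83.865 is ≥ 81 and < 84 → B-

B-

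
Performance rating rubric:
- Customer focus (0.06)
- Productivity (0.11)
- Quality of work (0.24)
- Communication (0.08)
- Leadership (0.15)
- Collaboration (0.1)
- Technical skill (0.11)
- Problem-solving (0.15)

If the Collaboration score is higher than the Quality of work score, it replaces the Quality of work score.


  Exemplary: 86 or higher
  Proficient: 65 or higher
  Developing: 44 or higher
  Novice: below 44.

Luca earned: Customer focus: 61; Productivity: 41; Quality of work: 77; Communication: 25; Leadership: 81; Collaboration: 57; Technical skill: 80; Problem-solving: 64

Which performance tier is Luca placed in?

Collaboration (57) ≤ Quality of work (77), so Quality of work stays at 77.
Weighted total:
  Customer focus 61 × 0.06 = 3.66
  Productivity 41 × 0.11 = 4.51
  Quality of work 77 × 0.24 = 18.48
  Communication 25 × 0.08 = 2
  Leadership 81 × 0.15 = 12.15
  Collaboration 57 × 0.1 = 5.7
  Technical skill 80 × 0.11 = 8.8
  Problem-solving 64 × 0.15 = 9.6
Sum = 64.9
64.9 is ≥ 44 and < 65 → Developing

Developing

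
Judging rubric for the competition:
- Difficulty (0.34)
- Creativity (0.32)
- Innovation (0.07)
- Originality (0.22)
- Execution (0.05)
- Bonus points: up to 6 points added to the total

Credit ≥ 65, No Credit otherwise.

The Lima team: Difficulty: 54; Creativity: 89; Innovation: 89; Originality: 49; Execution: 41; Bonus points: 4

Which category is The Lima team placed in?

Credit

Weighted total:
  Difficulty 54 × 0.34 = 18.36
  Creativity 89 × 0.32 = 28.48
  Innovation 89 × 0.07 = 6.23
  Originality 49 × 0.22 = 10.78
  Execution 41 × 0.05 = 2.05
Sum = 65.9
Bonus points: 65.9 + 4 = 69.9
69.9 ≥ 65 → Credit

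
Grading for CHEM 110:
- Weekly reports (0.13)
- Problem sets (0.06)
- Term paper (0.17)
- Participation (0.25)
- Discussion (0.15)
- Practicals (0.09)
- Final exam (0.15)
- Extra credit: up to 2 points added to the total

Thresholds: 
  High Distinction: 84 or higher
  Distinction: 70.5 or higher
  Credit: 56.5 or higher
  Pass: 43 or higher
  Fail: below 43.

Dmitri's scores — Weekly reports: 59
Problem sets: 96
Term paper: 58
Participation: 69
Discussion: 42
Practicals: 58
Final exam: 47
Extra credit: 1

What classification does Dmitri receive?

Weighted total:
  Weekly reports 59 × 0.13 = 7.67
  Problem sets 96 × 0.06 = 5.76
  Term paper 58 × 0.17 = 9.86
  Participation 69 × 0.25 = 17.25
  Discussion 42 × 0.15 = 6.3
  Practicals 58 × 0.09 = 5.22
  Final exam 47 × 0.15 = 7.05
Sum = 59.11
Extra credit: 59.11 + 1 = 60.11
60.11 is ≥ 56.5 and < 70.5 → Credit

Credit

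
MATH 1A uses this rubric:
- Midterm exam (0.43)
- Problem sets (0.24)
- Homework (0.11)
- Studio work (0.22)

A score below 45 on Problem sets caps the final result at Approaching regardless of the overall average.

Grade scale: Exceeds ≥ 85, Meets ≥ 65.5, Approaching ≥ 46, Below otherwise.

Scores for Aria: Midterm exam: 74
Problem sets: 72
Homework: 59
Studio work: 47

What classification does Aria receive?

Problem sets score 72 ≥ 45: minimum met.
Weighted total:
  Midterm exam 74 × 0.43 = 31.82
  Problem sets 72 × 0.24 = 17.28
  Homework 59 × 0.11 = 6.49
  Studio work 47 × 0.22 = 10.34
Sum = 65.93
65.93 is ≥ 65.5 and < 85 → Meets

Meets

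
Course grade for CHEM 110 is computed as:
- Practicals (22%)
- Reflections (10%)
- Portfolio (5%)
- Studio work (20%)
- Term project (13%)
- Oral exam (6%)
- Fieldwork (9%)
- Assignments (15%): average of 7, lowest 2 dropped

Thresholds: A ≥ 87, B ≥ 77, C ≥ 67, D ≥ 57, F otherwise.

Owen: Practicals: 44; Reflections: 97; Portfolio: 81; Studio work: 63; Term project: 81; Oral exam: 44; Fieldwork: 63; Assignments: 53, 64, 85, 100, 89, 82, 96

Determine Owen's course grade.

C

Assignments: drop 53, 64 → average of remaining 5 = 452/5 = 90.4
Weighted total:
  Practicals 44 × 0.22 = 9.68
  Reflections 97 × 0.1 = 9.7
  Portfolio 81 × 0.05 = 4.05
  Studio work 63 × 0.2 = 12.6
  Term project 81 × 0.13 = 10.53
  Oral exam 44 × 0.06 = 2.64
  Fieldwork 63 × 0.09 = 5.67
  Assignments 90.4 × 0.15 = 13.56
Sum = 68.43
68.43 is ≥ 67 and < 77 → C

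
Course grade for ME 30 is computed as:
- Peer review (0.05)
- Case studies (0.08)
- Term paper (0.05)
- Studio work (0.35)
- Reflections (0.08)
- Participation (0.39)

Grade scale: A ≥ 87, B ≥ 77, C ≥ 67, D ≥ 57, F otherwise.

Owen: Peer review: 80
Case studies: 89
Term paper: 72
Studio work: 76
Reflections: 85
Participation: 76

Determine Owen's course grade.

Weighted total:
  Peer review 80 × 0.05 = 4
  Case studies 89 × 0.08 = 7.12
  Term paper 72 × 0.05 = 3.6
  Studio work 76 × 0.35 = 26.6
  Reflections 85 × 0.08 = 6.8
  Participation 76 × 0.39 = 29.64
Sum = 77.76
77.76 is ≥ 77 and < 87 → B

B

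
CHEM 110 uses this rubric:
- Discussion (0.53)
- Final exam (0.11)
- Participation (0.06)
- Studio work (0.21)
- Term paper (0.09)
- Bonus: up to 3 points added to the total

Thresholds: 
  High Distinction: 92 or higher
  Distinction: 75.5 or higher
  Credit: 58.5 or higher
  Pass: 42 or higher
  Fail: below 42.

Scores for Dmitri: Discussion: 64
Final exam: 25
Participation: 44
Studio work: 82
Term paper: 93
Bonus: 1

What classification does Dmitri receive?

Credit

Weighted total:
  Discussion 64 × 0.53 = 33.92
  Final exam 25 × 0.11 = 2.75
  Participation 44 × 0.06 = 2.64
  Studio work 82 × 0.21 = 17.22
  Term paper 93 × 0.09 = 8.37
Sum = 64.9
Bonus: 64.9 + 1 = 65.9
65.9 is ≥ 58.5 and < 75.5 → Credit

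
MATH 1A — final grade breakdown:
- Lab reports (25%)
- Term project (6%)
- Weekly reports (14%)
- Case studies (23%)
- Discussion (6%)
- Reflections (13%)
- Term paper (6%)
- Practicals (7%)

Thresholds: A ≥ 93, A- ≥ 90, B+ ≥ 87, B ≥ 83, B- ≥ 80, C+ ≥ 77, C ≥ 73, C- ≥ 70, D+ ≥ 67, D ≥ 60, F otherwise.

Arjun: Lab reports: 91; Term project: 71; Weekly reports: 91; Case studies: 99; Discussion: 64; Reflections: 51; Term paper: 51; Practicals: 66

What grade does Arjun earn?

Weighted total:
  Lab reports 91 × 0.25 = 22.75
  Term project 71 × 0.06 = 4.26
  Weekly reports 91 × 0.14 = 12.74
  Case studies 99 × 0.23 = 22.77
  Discussion 64 × 0.06 = 3.84
  Reflections 51 × 0.13 = 6.63
  Term paper 51 × 0.06 = 3.06
  Practicals 66 × 0.07 = 4.62
Sum = 80.67
80.67 is ≥ 80 and < 83 → B-

B-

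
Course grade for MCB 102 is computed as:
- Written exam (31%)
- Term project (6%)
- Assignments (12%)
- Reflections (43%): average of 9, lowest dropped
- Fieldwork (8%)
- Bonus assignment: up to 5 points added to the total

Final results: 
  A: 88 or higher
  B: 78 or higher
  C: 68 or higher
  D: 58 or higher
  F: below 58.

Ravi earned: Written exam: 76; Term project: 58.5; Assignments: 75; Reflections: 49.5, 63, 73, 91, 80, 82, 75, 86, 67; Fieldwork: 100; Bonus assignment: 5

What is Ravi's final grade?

B

Reflections: drop 49.5 → average of remaining 8 = 617/8 = 77.125
Weighted total:
  Written exam 76 × 0.31 = 23.56
  Term project 58.5 × 0.06 = 3.51
  Assignments 75 × 0.12 = 9
  Reflections 77.125 × 0.43 = 33.16375
  Fieldwork 100 × 0.08 = 8
Sum = 77.23375
Bonus assignment: 77.23375 + 5 = 82.23375
82.23375 is ≥ 78 and < 88 → B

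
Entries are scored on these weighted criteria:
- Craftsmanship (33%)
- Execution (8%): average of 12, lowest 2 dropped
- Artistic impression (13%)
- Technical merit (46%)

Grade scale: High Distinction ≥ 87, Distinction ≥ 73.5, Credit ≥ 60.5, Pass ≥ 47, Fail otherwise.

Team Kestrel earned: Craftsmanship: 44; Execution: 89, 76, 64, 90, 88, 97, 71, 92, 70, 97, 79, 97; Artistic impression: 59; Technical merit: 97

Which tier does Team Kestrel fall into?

Distinction

Execution: drop 64, 70 → average of remaining 10 = 876/10 = 87.6
Weighted total:
  Craftsmanship 44 × 0.33 = 14.52
  Execution 87.6 × 0.08 = 7.008
  Artistic impression 59 × 0.13 = 7.67
  Technical merit 97 × 0.46 = 44.62
Sum = 73.818
73.818 is ≥ 73.5 and < 87 → Distinction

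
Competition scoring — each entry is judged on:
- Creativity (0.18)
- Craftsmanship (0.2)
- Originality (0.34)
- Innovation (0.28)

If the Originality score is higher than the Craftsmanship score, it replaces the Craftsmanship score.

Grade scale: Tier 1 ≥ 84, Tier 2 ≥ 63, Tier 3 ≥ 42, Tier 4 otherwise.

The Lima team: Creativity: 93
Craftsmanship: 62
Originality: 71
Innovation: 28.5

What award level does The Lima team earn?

Tier 2

Originality (71) > Craftsmanship (62), so Craftsmanship counts as 71.
Weighted total:
  Creativity 93 × 0.18 = 16.74
  Craftsmanship 71 × 0.2 = 14.2
  Originality 71 × 0.34 = 24.14
  Innovation 28.5 × 0.28 = 7.98
Sum = 63.06
63.06 is ≥ 63 and < 84 → Tier 2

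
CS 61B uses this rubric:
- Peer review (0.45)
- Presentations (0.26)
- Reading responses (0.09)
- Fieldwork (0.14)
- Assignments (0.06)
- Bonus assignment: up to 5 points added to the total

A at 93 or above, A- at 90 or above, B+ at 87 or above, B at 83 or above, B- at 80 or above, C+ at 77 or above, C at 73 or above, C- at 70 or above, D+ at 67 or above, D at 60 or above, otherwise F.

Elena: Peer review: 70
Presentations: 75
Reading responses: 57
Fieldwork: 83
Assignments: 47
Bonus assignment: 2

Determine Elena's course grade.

C-

Weighted total:
  Peer review 70 × 0.45 = 31.5
  Presentations 75 × 0.26 = 19.5
  Reading responses 57 × 0.09 = 5.13
  Fieldwork 83 × 0.14 = 11.62
  Assignments 47 × 0.06 = 2.82
Sum = 70.57
Bonus assignment: 70.57 + 2 = 72.57
72.57 is ≥ 70 and < 73 → C-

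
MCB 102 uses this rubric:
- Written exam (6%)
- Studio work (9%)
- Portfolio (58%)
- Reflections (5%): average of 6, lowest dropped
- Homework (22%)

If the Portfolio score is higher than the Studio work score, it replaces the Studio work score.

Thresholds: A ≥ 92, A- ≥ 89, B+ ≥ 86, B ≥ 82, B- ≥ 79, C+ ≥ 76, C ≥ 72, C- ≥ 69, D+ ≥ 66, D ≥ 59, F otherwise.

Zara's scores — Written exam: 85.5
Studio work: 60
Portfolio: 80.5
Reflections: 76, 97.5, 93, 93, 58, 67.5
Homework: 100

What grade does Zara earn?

B

Reflections: drop 58 → average of remaining 5 = 427/5 = 85.4
Portfolio (80.5) > Studio work (60), so Studio work counts as 80.5.
Weighted total:
  Written exam 85.5 × 0.06 = 5.13
  Studio work 80.5 × 0.09 = 7.245
  Portfolio 80.5 × 0.58 = 46.69
  Reflections 85.4 × 0.05 = 4.27
  Homework 100 × 0.22 = 22
Sum = 85.335
85.335 is ≥ 82 and < 86 → B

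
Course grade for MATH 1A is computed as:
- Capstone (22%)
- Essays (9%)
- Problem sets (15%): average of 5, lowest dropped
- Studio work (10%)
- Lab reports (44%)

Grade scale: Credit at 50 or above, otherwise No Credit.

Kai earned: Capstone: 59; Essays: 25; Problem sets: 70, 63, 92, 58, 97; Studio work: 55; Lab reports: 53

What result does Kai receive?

Problem sets: drop 58 → average of remaining 4 = 322/4 = 80.5
Weighted total:
  Capstone 59 × 0.22 = 12.98
  Essays 25 × 0.09 = 2.25
  Problem sets 80.5 × 0.15 = 12.075
  Studio work 55 × 0.1 = 5.5
  Lab reports 53 × 0.44 = 23.32
Sum = 56.125
56.125 ≥ 50 → Credit

Credit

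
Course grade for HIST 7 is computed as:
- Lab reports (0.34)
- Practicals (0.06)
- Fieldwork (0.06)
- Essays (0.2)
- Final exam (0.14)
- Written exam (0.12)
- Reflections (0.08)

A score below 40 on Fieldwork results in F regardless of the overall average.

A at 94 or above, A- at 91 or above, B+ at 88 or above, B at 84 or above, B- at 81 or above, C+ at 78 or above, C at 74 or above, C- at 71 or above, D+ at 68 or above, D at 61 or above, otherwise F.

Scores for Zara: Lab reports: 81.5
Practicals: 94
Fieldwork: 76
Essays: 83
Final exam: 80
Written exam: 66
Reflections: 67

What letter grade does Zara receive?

Fieldwork score 76 ≥ 40: minimum met.
Weighted total:
  Lab reports 81.5 × 0.34 = 27.71
  Practicals 94 × 0.06 = 5.64
  Fieldwork 76 × 0.06 = 4.56
  Essays 83 × 0.2 = 16.6
  Final exam 80 × 0.14 = 11.2
  Written exam 66 × 0.12 = 7.92
  Reflections 67 × 0.08 = 5.36
Sum = 78.99
78.99 is ≥ 78 and < 81 → C+

C+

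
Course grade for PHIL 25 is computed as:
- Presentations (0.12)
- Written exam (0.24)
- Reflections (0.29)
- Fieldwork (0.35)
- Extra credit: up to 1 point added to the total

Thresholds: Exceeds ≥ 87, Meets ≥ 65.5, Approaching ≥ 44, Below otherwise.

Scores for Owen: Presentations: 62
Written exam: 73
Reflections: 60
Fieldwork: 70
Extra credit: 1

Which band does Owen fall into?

Meets

Weighted total:
  Presentations 62 × 0.12 = 7.44
  Written exam 73 × 0.24 = 17.52
  Reflections 60 × 0.29 = 17.4
  Fieldwork 70 × 0.35 = 24.5
Sum = 66.86
Extra credit: 66.86 + 1 = 67.86
67.86 is ≥ 65.5 and < 87 → Meets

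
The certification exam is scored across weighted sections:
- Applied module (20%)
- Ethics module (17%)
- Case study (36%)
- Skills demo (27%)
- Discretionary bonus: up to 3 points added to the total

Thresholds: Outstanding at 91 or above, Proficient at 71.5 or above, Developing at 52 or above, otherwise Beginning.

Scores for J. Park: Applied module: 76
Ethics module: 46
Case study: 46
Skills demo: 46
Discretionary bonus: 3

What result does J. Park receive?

Weighted total:
  Applied module 76 × 0.2 = 15.2
  Ethics module 46 × 0.17 = 7.82
  Case study 46 × 0.36 = 16.56
  Skills demo 46 × 0.27 = 12.42
Sum = 52
Discretionary bonus: 52 + 3 = 55
55 is ≥ 52 and < 71.5 → Developing

Developing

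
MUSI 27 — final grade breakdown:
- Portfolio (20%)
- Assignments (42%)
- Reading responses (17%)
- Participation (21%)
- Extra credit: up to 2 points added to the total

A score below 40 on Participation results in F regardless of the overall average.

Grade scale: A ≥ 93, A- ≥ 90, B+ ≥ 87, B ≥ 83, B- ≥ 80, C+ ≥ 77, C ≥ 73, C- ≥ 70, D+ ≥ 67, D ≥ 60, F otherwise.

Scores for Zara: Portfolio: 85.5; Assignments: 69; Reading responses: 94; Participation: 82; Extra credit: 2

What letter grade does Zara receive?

Participation score 82 ≥ 40: minimum met.
Weighted total:
  Portfolio 85.5 × 0.2 = 17.1
  Assignments 69 × 0.42 = 28.98
  Reading responses 94 × 0.17 = 15.98
  Participation 82 × 0.21 = 17.22
Sum = 79.28
Extra credit: 79.28 + 2 = 81.28
81.28 is ≥ 80 and < 83 → B-

B-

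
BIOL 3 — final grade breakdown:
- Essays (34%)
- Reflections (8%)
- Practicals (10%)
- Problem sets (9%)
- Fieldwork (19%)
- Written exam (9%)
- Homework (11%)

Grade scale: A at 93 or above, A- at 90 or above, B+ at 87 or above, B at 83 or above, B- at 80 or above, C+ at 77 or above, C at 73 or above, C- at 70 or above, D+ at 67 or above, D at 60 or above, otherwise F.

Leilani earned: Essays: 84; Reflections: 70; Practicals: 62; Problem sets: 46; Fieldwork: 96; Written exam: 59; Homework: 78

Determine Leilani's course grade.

Weighted total:
  Essays 84 × 0.34 = 28.56
  Reflections 70 × 0.08 = 5.6
  Practicals 62 × 0.1 = 6.2
  Problem sets 46 × 0.09 = 4.14
  Fieldwork 96 × 0.19 = 18.24
  Written exam 59 × 0.09 = 5.31
  Homework 78 × 0.11 = 8.58
Sum = 76.63
76.63 is ≥ 73 and < 77 → C

C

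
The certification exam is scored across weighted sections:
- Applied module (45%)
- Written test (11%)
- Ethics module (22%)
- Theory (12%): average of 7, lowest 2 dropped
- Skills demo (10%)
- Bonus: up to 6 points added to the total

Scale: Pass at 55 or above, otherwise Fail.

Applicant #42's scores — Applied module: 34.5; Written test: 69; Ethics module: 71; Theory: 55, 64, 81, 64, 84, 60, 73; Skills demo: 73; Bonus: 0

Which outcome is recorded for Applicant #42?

Fail

Theory: drop 55, 60 → average of remaining 5 = 366/5 = 73.2
Weighted total:
  Applied module 34.5 × 0.45 = 15.525
  Written test 69 × 0.11 = 7.59
  Ethics module 71 × 0.22 = 15.62
  Theory 73.2 × 0.12 = 8.784
  Skills demo 73 × 0.1 = 7.3
Sum = 54.819
Bonus: 54.819 + 0 = 54.819
54.819 < 55 → Fail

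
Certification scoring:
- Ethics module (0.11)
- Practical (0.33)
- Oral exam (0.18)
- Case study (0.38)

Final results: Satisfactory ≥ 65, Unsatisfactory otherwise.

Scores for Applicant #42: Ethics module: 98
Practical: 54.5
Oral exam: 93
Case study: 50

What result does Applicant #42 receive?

Weighted total:
  Ethics module 98 × 0.11 = 10.78
  Practical 54.5 × 0.33 = 17.985
  Oral exam 93 × 0.18 = 16.74
  Case study 50 × 0.38 = 19
Sum = 64.505
64.505 < 65 → Unsatisfactory

Unsatisfactory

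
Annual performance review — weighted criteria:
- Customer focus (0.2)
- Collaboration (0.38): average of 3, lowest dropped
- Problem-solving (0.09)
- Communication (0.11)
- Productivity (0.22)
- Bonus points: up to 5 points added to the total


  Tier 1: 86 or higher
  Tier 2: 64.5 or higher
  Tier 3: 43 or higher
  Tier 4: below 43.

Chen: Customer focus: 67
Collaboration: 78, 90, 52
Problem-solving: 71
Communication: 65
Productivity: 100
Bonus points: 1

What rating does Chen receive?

Collaboration: drop 52 → average of remaining 2 = 168/2 = 84
Weighted total:
  Customer focus 67 × 0.2 = 13.4
  Collaboration 84 × 0.38 = 31.92
  Problem-solving 71 × 0.09 = 6.39
  Communication 65 × 0.11 = 7.15
  Productivity 100 × 0.22 = 22
Sum = 80.86
Bonus points: 80.86 + 1 = 81.86
81.86 is ≥ 64.5 and < 86 → Tier 2

Tier 2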